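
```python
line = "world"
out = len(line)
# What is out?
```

Answer: 5

Derivation:
Trace (tracking out):
line = 'world'  # -> line = 'world'
out = len(line)  # -> out = 5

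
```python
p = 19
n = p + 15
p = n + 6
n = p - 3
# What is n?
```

Trace (tracking n):
p = 19  # -> p = 19
n = p + 15  # -> n = 34
p = n + 6  # -> p = 40
n = p - 3  # -> n = 37

Answer: 37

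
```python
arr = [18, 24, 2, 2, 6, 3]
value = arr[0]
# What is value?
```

Answer: 18

Derivation:
Trace (tracking value):
arr = [18, 24, 2, 2, 6, 3]  # -> arr = [18, 24, 2, 2, 6, 3]
value = arr[0]  # -> value = 18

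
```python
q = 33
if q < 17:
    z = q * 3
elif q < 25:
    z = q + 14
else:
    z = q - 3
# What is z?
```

Trace (tracking z):
q = 33  # -> q = 33
if q < 17:  # condition is False
elif q < 25:  # condition is False
else:
    z = q - 3  # -> z = 30

Answer: 30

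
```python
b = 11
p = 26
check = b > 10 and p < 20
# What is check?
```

Answer: False

Derivation:
Trace (tracking check):
b = 11  # -> b = 11
p = 26  # -> p = 26
check = b > 10 and p < 20  # -> check = False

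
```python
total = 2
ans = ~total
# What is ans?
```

Answer: -3

Derivation:
Trace (tracking ans):
total = 2  # -> total = 2
ans = ~total  # -> ans = -3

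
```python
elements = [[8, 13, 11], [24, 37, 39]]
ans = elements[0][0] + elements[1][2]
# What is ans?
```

Answer: 47

Derivation:
Trace (tracking ans):
elements = [[8, 13, 11], [24, 37, 39]]  # -> elements = [[8, 13, 11], [24, 37, 39]]
ans = elements[0][0] + elements[1][2]  # -> ans = 47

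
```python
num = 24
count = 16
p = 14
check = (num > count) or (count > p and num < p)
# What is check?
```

Answer: True

Derivation:
Trace (tracking check):
num = 24  # -> num = 24
count = 16  # -> count = 16
p = 14  # -> p = 14
check = num > count or (count > p and num < p)  # -> check = True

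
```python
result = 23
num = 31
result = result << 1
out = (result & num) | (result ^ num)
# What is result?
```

Answer: 46

Derivation:
Trace (tracking result):
result = 23  # -> result = 23
num = 31  # -> num = 31
result = result << 1  # -> result = 46
out = result & num | result ^ num  # -> out = 63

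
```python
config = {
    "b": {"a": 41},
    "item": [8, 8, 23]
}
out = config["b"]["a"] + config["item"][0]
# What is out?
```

Answer: 49

Derivation:
Trace (tracking out):
config = {'b': {'a': 41}, 'item': [8, 8, 23]}  # -> config = {'b': {'a': 41}, 'item': [8, 8, 23]}
out = config['b']['a'] + config['item'][0]  # -> out = 49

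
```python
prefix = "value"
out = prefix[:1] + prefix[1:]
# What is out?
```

Answer: 'value'

Derivation:
Trace (tracking out):
prefix = 'value'  # -> prefix = 'value'
out = prefix[:1] + prefix[1:]  # -> out = 'value'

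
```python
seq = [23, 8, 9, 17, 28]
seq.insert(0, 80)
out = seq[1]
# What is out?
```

Trace (tracking out):
seq = [23, 8, 9, 17, 28]  # -> seq = [23, 8, 9, 17, 28]
seq.insert(0, 80)  # -> seq = [80, 23, 8, 9, 17, 28]
out = seq[1]  # -> out = 23

Answer: 23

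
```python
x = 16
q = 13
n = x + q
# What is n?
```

Trace (tracking n):
x = 16  # -> x = 16
q = 13  # -> q = 13
n = x + q  # -> n = 29

Answer: 29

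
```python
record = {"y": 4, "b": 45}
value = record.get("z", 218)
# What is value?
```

Answer: 218

Derivation:
Trace (tracking value):
record = {'y': 4, 'b': 45}  # -> record = {'y': 4, 'b': 45}
value = record.get('z', 218)  # -> value = 218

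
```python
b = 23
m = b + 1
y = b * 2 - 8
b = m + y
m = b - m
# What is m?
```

Answer: 38

Derivation:
Trace (tracking m):
b = 23  # -> b = 23
m = b + 1  # -> m = 24
y = b * 2 - 8  # -> y = 38
b = m + y  # -> b = 62
m = b - m  # -> m = 38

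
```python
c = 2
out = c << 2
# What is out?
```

Trace (tracking out):
c = 2  # -> c = 2
out = c << 2  # -> out = 8

Answer: 8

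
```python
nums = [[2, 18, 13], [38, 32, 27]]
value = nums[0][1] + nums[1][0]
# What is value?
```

Answer: 56

Derivation:
Trace (tracking value):
nums = [[2, 18, 13], [38, 32, 27]]  # -> nums = [[2, 18, 13], [38, 32, 27]]
value = nums[0][1] + nums[1][0]  # -> value = 56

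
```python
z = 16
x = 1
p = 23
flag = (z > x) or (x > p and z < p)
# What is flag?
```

Trace (tracking flag):
z = 16  # -> z = 16
x = 1  # -> x = 1
p = 23  # -> p = 23
flag = z > x or (x > p and z < p)  # -> flag = True

Answer: True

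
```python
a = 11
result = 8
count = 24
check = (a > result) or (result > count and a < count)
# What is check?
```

Answer: True

Derivation:
Trace (tracking check):
a = 11  # -> a = 11
result = 8  # -> result = 8
count = 24  # -> count = 24
check = a > result or (result > count and a < count)  # -> check = True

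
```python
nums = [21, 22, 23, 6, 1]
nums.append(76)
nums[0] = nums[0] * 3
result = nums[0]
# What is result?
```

Answer: 63

Derivation:
Trace (tracking result):
nums = [21, 22, 23, 6, 1]  # -> nums = [21, 22, 23, 6, 1]
nums.append(76)  # -> nums = [21, 22, 23, 6, 1, 76]
nums[0] = nums[0] * 3  # -> nums = [63, 22, 23, 6, 1, 76]
result = nums[0]  # -> result = 63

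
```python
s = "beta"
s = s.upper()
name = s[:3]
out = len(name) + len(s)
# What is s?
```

Trace (tracking s):
s = 'beta'  # -> s = 'beta'
s = s.upper()  # -> s = 'BETA'
name = s[:3]  # -> name = 'BET'
out = len(name) + len(s)  # -> out = 7

Answer: 'BETA'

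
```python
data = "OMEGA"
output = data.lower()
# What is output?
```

Answer: 'omega'

Derivation:
Trace (tracking output):
data = 'OMEGA'  # -> data = 'OMEGA'
output = data.lower()  # -> output = 'omega'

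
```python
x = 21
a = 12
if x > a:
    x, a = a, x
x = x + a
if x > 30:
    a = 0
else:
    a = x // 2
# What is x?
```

Trace (tracking x):
x = 21  # -> x = 21
a = 12  # -> a = 12
if x > a:  # condition is True
    x, a = (a, x)  # -> x = 12, a = 21
x = x + a  # -> x = 33
if x > 30:  # condition is True
    a = 0  # -> a = 0

Answer: 33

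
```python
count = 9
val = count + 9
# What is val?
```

Answer: 18

Derivation:
Trace (tracking val):
count = 9  # -> count = 9
val = count + 9  # -> val = 18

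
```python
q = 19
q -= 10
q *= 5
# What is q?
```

Answer: 45

Derivation:
Trace (tracking q):
q = 19  # -> q = 19
q -= 10  # -> q = 9
q *= 5  # -> q = 45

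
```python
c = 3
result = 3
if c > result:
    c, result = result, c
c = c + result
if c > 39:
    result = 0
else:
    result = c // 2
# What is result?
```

Answer: 3

Derivation:
Trace (tracking result):
c = 3  # -> c = 3
result = 3  # -> result = 3
if c > result:  # condition is False
c = c + result  # -> c = 6
if c > 39:  # condition is False
else:
    result = c // 2  # -> result = 3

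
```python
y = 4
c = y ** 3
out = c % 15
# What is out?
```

Trace (tracking out):
y = 4  # -> y = 4
c = y ** 3  # -> c = 64
out = c % 15  # -> out = 4

Answer: 4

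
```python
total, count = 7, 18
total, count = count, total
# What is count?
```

Answer: 7

Derivation:
Trace (tracking count):
total, count = (7, 18)  # -> total = 7, count = 18
total, count = (count, total)  # -> total = 18, count = 7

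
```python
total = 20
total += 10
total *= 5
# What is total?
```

Trace (tracking total):
total = 20  # -> total = 20
total += 10  # -> total = 30
total *= 5  # -> total = 150

Answer: 150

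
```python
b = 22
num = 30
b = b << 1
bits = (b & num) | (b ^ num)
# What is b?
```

Trace (tracking b):
b = 22  # -> b = 22
num = 30  # -> num = 30
b = b << 1  # -> b = 44
bits = b & num | b ^ num  # -> bits = 62

Answer: 44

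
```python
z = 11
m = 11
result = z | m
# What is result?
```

Answer: 11

Derivation:
Trace (tracking result):
z = 11  # -> z = 11
m = 11  # -> m = 11
result = z | m  # -> result = 11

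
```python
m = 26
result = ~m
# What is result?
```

Trace (tracking result):
m = 26  # -> m = 26
result = ~m  # -> result = -27

Answer: -27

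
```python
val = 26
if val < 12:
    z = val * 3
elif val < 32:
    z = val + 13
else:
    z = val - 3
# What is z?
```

Answer: 39

Derivation:
Trace (tracking z):
val = 26  # -> val = 26
if val < 12:  # condition is False
elif val < 32:  # condition is True
    z = val + 13  # -> z = 39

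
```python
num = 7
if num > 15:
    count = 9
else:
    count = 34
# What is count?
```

Trace (tracking count):
num = 7  # -> num = 7
if num > 15:  # condition is False
else:
    count = 34  # -> count = 34

Answer: 34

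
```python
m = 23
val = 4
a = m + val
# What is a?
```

Answer: 27

Derivation:
Trace (tracking a):
m = 23  # -> m = 23
val = 4  # -> val = 4
a = m + val  # -> a = 27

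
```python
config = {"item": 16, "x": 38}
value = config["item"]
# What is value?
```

Trace (tracking value):
config = {'item': 16, 'x': 38}  # -> config = {'item': 16, 'x': 38}
value = config['item']  # -> value = 16

Answer: 16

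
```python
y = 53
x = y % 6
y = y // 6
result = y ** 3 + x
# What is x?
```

Answer: 5

Derivation:
Trace (tracking x):
y = 53  # -> y = 53
x = y % 6  # -> x = 5
y = y // 6  # -> y = 8
result = y ** 3 + x  # -> result = 517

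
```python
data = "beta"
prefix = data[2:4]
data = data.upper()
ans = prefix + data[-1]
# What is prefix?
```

Answer: 'ta'

Derivation:
Trace (tracking prefix):
data = 'beta'  # -> data = 'beta'
prefix = data[2:4]  # -> prefix = 'ta'
data = data.upper()  # -> data = 'BETA'
ans = prefix + data[-1]  # -> ans = 'taA'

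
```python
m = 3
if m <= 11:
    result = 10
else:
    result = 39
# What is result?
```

Answer: 10

Derivation:
Trace (tracking result):
m = 3  # -> m = 3
if m <= 11:  # condition is True
    result = 10  # -> result = 10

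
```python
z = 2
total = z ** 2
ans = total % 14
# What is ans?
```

Answer: 4

Derivation:
Trace (tracking ans):
z = 2  # -> z = 2
total = z ** 2  # -> total = 4
ans = total % 14  # -> ans = 4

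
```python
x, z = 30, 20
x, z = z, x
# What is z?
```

Trace (tracking z):
x, z = (30, 20)  # -> x = 30, z = 20
x, z = (z, x)  # -> x = 20, z = 30

Answer: 30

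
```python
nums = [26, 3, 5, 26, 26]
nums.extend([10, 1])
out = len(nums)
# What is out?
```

Answer: 7

Derivation:
Trace (tracking out):
nums = [26, 3, 5, 26, 26]  # -> nums = [26, 3, 5, 26, 26]
nums.extend([10, 1])  # -> nums = [26, 3, 5, 26, 26, 10, 1]
out = len(nums)  # -> out = 7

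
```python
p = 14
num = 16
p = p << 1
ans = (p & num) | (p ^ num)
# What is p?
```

Answer: 28

Derivation:
Trace (tracking p):
p = 14  # -> p = 14
num = 16  # -> num = 16
p = p << 1  # -> p = 28
ans = p & num | p ^ num  # -> ans = 28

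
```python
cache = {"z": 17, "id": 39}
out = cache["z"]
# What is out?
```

Trace (tracking out):
cache = {'z': 17, 'id': 39}  # -> cache = {'z': 17, 'id': 39}
out = cache['z']  # -> out = 17

Answer: 17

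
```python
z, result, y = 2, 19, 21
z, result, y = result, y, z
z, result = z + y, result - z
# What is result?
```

Answer: 2

Derivation:
Trace (tracking result):
z, result, y = (2, 19, 21)  # -> z = 2, result = 19, y = 21
z, result, y = (result, y, z)  # -> z = 19, result = 21, y = 2
z, result = (z + y, result - z)  # -> z = 21, result = 2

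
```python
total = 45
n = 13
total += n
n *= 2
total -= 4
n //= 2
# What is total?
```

Trace (tracking total):
total = 45  # -> total = 45
n = 13  # -> n = 13
total += n  # -> total = 58
n *= 2  # -> n = 26
total -= 4  # -> total = 54
n //= 2  # -> n = 13

Answer: 54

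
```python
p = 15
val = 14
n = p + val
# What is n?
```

Trace (tracking n):
p = 15  # -> p = 15
val = 14  # -> val = 14
n = p + val  # -> n = 29

Answer: 29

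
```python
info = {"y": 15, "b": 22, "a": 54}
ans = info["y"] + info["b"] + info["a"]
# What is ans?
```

Answer: 91

Derivation:
Trace (tracking ans):
info = {'y': 15, 'b': 22, 'a': 54}  # -> info = {'y': 15, 'b': 22, 'a': 54}
ans = info['y'] + info['b'] + info['a']  # -> ans = 91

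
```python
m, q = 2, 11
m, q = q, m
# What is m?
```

Trace (tracking m):
m, q = (2, 11)  # -> m = 2, q = 11
m, q = (q, m)  # -> m = 11, q = 2

Answer: 11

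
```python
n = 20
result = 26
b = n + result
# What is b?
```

Trace (tracking b):
n = 20  # -> n = 20
result = 26  # -> result = 26
b = n + result  # -> b = 46

Answer: 46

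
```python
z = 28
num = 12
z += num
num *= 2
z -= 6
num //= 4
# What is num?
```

Answer: 6

Derivation:
Trace (tracking num):
z = 28  # -> z = 28
num = 12  # -> num = 12
z += num  # -> z = 40
num *= 2  # -> num = 24
z -= 6  # -> z = 34
num //= 4  # -> num = 6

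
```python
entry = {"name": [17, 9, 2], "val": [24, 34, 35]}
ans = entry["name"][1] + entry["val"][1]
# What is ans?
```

Trace (tracking ans):
entry = {'name': [17, 9, 2], 'val': [24, 34, 35]}  # -> entry = {'name': [17, 9, 2], 'val': [24, 34, 35]}
ans = entry['name'][1] + entry['val'][1]  # -> ans = 43

Answer: 43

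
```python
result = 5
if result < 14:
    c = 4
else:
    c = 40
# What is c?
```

Trace (tracking c):
result = 5  # -> result = 5
if result < 14:  # condition is True
    c = 4  # -> c = 4

Answer: 4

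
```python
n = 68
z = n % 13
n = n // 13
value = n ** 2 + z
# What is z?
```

Answer: 3

Derivation:
Trace (tracking z):
n = 68  # -> n = 68
z = n % 13  # -> z = 3
n = n // 13  # -> n = 5
value = n ** 2 + z  # -> value = 28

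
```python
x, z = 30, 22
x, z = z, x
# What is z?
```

Trace (tracking z):
x, z = (30, 22)  # -> x = 30, z = 22
x, z = (z, x)  # -> x = 22, z = 30

Answer: 30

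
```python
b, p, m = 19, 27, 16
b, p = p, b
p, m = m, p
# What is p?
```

Trace (tracking p):
b, p, m = (19, 27, 16)  # -> b = 19, p = 27, m = 16
b, p = (p, b)  # -> b = 27, p = 19
p, m = (m, p)  # -> p = 16, m = 19

Answer: 16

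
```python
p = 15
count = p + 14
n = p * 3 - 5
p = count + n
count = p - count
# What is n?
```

Answer: 40

Derivation:
Trace (tracking n):
p = 15  # -> p = 15
count = p + 14  # -> count = 29
n = p * 3 - 5  # -> n = 40
p = count + n  # -> p = 69
count = p - count  # -> count = 40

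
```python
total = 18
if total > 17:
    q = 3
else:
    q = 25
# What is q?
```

Trace (tracking q):
total = 18  # -> total = 18
if total > 17:  # condition is True
    q = 3  # -> q = 3

Answer: 3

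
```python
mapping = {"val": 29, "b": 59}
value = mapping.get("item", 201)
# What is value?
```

Answer: 201

Derivation:
Trace (tracking value):
mapping = {'val': 29, 'b': 59}  # -> mapping = {'val': 29, 'b': 59}
value = mapping.get('item', 201)  # -> value = 201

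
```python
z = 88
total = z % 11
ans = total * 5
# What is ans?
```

Trace (tracking ans):
z = 88  # -> z = 88
total = z % 11  # -> total = 0
ans = total * 5  # -> ans = 0

Answer: 0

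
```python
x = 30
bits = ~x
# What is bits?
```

Trace (tracking bits):
x = 30  # -> x = 30
bits = ~x  # -> bits = -31

Answer: -31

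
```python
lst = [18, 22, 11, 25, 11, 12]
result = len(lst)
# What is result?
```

Answer: 6

Derivation:
Trace (tracking result):
lst = [18, 22, 11, 25, 11, 12]  # -> lst = [18, 22, 11, 25, 11, 12]
result = len(lst)  # -> result = 6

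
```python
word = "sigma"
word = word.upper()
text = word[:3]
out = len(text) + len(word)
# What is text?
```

Trace (tracking text):
word = 'sigma'  # -> word = 'sigma'
word = word.upper()  # -> word = 'SIGMA'
text = word[:3]  # -> text = 'SIG'
out = len(text) + len(word)  # -> out = 8

Answer: 'SIG'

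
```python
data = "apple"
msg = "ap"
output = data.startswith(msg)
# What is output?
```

Trace (tracking output):
data = 'apple'  # -> data = 'apple'
msg = 'ap'  # -> msg = 'ap'
output = data.startswith(msg)  # -> output = True

Answer: True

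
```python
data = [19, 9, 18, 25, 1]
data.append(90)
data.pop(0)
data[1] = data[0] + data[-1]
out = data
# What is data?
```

Trace (tracking data):
data = [19, 9, 18, 25, 1]  # -> data = [19, 9, 18, 25, 1]
data.append(90)  # -> data = [19, 9, 18, 25, 1, 90]
data.pop(0)  # -> data = [9, 18, 25, 1, 90]
data[1] = data[0] + data[-1]  # -> data = [9, 99, 25, 1, 90]
out = data  # -> out = [9, 99, 25, 1, 90]

Answer: [9, 99, 25, 1, 90]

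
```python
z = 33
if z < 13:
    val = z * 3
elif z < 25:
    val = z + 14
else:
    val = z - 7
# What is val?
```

Answer: 26

Derivation:
Trace (tracking val):
z = 33  # -> z = 33
if z < 13:  # condition is False
elif z < 25:  # condition is False
else:
    val = z - 7  # -> val = 26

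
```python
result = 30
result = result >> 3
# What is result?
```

Trace (tracking result):
result = 30  # -> result = 30
result = result >> 3  # -> result = 3

Answer: 3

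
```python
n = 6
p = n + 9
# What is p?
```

Answer: 15

Derivation:
Trace (tracking p):
n = 6  # -> n = 6
p = n + 9  # -> p = 15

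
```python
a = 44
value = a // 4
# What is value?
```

Trace (tracking value):
a = 44  # -> a = 44
value = a // 4  # -> value = 11

Answer: 11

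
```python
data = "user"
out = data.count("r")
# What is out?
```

Trace (tracking out):
data = 'user'  # -> data = 'user'
out = data.count('r')  # -> out = 1

Answer: 1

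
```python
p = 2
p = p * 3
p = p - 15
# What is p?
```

Trace (tracking p):
p = 2  # -> p = 2
p = p * 3  # -> p = 6
p = p - 15  # -> p = -9

Answer: -9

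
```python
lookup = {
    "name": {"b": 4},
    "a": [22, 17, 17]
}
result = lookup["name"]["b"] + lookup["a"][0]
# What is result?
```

Trace (tracking result):
lookup = {'name': {'b': 4}, 'a': [22, 17, 17]}  # -> lookup = {'name': {'b': 4}, 'a': [22, 17, 17]}
result = lookup['name']['b'] + lookup['a'][0]  # -> result = 26

Answer: 26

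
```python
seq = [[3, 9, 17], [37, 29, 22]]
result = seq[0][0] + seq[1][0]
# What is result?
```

Answer: 40

Derivation:
Trace (tracking result):
seq = [[3, 9, 17], [37, 29, 22]]  # -> seq = [[3, 9, 17], [37, 29, 22]]
result = seq[0][0] + seq[1][0]  # -> result = 40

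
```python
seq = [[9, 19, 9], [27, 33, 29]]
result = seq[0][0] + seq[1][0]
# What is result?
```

Answer: 36

Derivation:
Trace (tracking result):
seq = [[9, 19, 9], [27, 33, 29]]  # -> seq = [[9, 19, 9], [27, 33, 29]]
result = seq[0][0] + seq[1][0]  # -> result = 36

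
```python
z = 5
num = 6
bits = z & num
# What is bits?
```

Trace (tracking bits):
z = 5  # -> z = 5
num = 6  # -> num = 6
bits = z & num  # -> bits = 4

Answer: 4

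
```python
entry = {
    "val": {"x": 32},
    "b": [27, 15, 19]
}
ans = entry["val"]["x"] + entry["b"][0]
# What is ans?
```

Answer: 59

Derivation:
Trace (tracking ans):
entry = {'val': {'x': 32}, 'b': [27, 15, 19]}  # -> entry = {'val': {'x': 32}, 'b': [27, 15, 19]}
ans = entry['val']['x'] + entry['b'][0]  # -> ans = 59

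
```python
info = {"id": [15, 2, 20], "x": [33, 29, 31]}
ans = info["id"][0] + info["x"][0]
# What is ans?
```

Trace (tracking ans):
info = {'id': [15, 2, 20], 'x': [33, 29, 31]}  # -> info = {'id': [15, 2, 20], 'x': [33, 29, 31]}
ans = info['id'][0] + info['x'][0]  # -> ans = 48

Answer: 48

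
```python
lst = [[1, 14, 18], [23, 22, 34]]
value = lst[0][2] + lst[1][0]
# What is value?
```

Trace (tracking value):
lst = [[1, 14, 18], [23, 22, 34]]  # -> lst = [[1, 14, 18], [23, 22, 34]]
value = lst[0][2] + lst[1][0]  # -> value = 41

Answer: 41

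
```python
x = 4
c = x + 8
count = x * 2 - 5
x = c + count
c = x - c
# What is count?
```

Trace (tracking count):
x = 4  # -> x = 4
c = x + 8  # -> c = 12
count = x * 2 - 5  # -> count = 3
x = c + count  # -> x = 15
c = x - c  # -> c = 3

Answer: 3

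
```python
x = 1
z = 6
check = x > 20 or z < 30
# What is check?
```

Answer: True

Derivation:
Trace (tracking check):
x = 1  # -> x = 1
z = 6  # -> z = 6
check = x > 20 or z < 30  # -> check = True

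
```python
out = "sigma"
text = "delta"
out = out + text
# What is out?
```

Trace (tracking out):
out = 'sigma'  # -> out = 'sigma'
text = 'delta'  # -> text = 'delta'
out = out + text  # -> out = 'sigmadelta'

Answer: 'sigmadelta'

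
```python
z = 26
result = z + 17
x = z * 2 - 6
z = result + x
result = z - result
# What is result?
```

Answer: 46

Derivation:
Trace (tracking result):
z = 26  # -> z = 26
result = z + 17  # -> result = 43
x = z * 2 - 6  # -> x = 46
z = result + x  # -> z = 89
result = z - result  # -> result = 46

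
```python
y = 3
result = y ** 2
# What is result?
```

Trace (tracking result):
y = 3  # -> y = 3
result = y ** 2  # -> result = 9

Answer: 9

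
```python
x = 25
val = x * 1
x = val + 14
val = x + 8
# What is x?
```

Answer: 39

Derivation:
Trace (tracking x):
x = 25  # -> x = 25
val = x * 1  # -> val = 25
x = val + 14  # -> x = 39
val = x + 8  # -> val = 47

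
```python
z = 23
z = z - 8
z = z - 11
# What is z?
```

Trace (tracking z):
z = 23  # -> z = 23
z = z - 8  # -> z = 15
z = z - 11  # -> z = 4

Answer: 4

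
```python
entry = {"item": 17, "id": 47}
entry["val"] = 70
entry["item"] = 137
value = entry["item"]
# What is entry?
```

Trace (tracking entry):
entry = {'item': 17, 'id': 47}  # -> entry = {'item': 17, 'id': 47}
entry['val'] = 70  # -> entry = {'item': 17, 'id': 47, 'val': 70}
entry['item'] = 137  # -> entry = {'item': 137, 'id': 47, 'val': 70}
value = entry['item']  # -> value = 137

Answer: {'item': 137, 'id': 47, 'val': 70}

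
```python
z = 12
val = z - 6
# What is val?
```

Trace (tracking val):
z = 12  # -> z = 12
val = z - 6  # -> val = 6

Answer: 6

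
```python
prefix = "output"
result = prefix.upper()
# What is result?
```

Trace (tracking result):
prefix = 'output'  # -> prefix = 'output'
result = prefix.upper()  # -> result = 'OUTPUT'

Answer: 'OUTPUT'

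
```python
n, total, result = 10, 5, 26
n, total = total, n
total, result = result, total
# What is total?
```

Answer: 26

Derivation:
Trace (tracking total):
n, total, result = (10, 5, 26)  # -> n = 10, total = 5, result = 26
n, total = (total, n)  # -> n = 5, total = 10
total, result = (result, total)  # -> total = 26, result = 10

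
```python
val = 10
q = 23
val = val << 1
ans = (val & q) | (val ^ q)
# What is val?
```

Answer: 20

Derivation:
Trace (tracking val):
val = 10  # -> val = 10
q = 23  # -> q = 23
val = val << 1  # -> val = 20
ans = val & q | val ^ q  # -> ans = 23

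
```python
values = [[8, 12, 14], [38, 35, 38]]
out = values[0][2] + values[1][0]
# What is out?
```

Trace (tracking out):
values = [[8, 12, 14], [38, 35, 38]]  # -> values = [[8, 12, 14], [38, 35, 38]]
out = values[0][2] + values[1][0]  # -> out = 52

Answer: 52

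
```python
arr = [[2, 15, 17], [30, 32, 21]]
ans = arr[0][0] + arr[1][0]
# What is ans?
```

Trace (tracking ans):
arr = [[2, 15, 17], [30, 32, 21]]  # -> arr = [[2, 15, 17], [30, 32, 21]]
ans = arr[0][0] + arr[1][0]  # -> ans = 32

Answer: 32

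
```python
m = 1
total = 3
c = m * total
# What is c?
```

Trace (tracking c):
m = 1  # -> m = 1
total = 3  # -> total = 3
c = m * total  # -> c = 3

Answer: 3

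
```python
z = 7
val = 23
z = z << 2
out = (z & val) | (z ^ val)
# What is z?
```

Trace (tracking z):
z = 7  # -> z = 7
val = 23  # -> val = 23
z = z << 2  # -> z = 28
out = z & val | z ^ val  # -> out = 31

Answer: 28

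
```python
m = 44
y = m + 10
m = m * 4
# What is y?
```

Answer: 54

Derivation:
Trace (tracking y):
m = 44  # -> m = 44
y = m + 10  # -> y = 54
m = m * 4  # -> m = 176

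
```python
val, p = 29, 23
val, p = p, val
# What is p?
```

Trace (tracking p):
val, p = (29, 23)  # -> val = 29, p = 23
val, p = (p, val)  # -> val = 23, p = 29

Answer: 29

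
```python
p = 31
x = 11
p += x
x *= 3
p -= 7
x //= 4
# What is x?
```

Trace (tracking x):
p = 31  # -> p = 31
x = 11  # -> x = 11
p += x  # -> p = 42
x *= 3  # -> x = 33
p -= 7  # -> p = 35
x //= 4  # -> x = 8

Answer: 8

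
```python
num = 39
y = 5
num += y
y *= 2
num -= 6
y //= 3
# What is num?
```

Trace (tracking num):
num = 39  # -> num = 39
y = 5  # -> y = 5
num += y  # -> num = 44
y *= 2  # -> y = 10
num -= 6  # -> num = 38
y //= 3  # -> y = 3

Answer: 38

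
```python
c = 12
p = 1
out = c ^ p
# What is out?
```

Trace (tracking out):
c = 12  # -> c = 12
p = 1  # -> p = 1
out = c ^ p  # -> out = 13

Answer: 13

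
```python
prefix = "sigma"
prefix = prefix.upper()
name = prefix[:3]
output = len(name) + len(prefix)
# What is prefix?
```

Trace (tracking prefix):
prefix = 'sigma'  # -> prefix = 'sigma'
prefix = prefix.upper()  # -> prefix = 'SIGMA'
name = prefix[:3]  # -> name = 'SIG'
output = len(name) + len(prefix)  # -> output = 8

Answer: 'SIGMA'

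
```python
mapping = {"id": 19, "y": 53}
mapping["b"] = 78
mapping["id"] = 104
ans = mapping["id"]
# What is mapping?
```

Answer: {'id': 104, 'y': 53, 'b': 78}

Derivation:
Trace (tracking mapping):
mapping = {'id': 19, 'y': 53}  # -> mapping = {'id': 19, 'y': 53}
mapping['b'] = 78  # -> mapping = {'id': 19, 'y': 53, 'b': 78}
mapping['id'] = 104  # -> mapping = {'id': 104, 'y': 53, 'b': 78}
ans = mapping['id']  # -> ans = 104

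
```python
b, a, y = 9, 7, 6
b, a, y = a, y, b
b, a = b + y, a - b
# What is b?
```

Trace (tracking b):
b, a, y = (9, 7, 6)  # -> b = 9, a = 7, y = 6
b, a, y = (a, y, b)  # -> b = 7, a = 6, y = 9
b, a = (b + y, a - b)  # -> b = 16, a = -1

Answer: 16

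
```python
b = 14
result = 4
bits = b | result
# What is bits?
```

Answer: 14

Derivation:
Trace (tracking bits):
b = 14  # -> b = 14
result = 4  # -> result = 4
bits = b | result  # -> bits = 14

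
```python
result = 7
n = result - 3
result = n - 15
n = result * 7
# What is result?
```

Trace (tracking result):
result = 7  # -> result = 7
n = result - 3  # -> n = 4
result = n - 15  # -> result = -11
n = result * 7  # -> n = -77

Answer: -11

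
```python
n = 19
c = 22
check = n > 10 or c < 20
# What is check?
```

Answer: True

Derivation:
Trace (tracking check):
n = 19  # -> n = 19
c = 22  # -> c = 22
check = n > 10 or c < 20  # -> check = True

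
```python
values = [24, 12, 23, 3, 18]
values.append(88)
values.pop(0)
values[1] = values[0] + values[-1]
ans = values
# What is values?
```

Answer: [12, 100, 3, 18, 88]

Derivation:
Trace (tracking values):
values = [24, 12, 23, 3, 18]  # -> values = [24, 12, 23, 3, 18]
values.append(88)  # -> values = [24, 12, 23, 3, 18, 88]
values.pop(0)  # -> values = [12, 23, 3, 18, 88]
values[1] = values[0] + values[-1]  # -> values = [12, 100, 3, 18, 88]
ans = values  # -> ans = [12, 100, 3, 18, 88]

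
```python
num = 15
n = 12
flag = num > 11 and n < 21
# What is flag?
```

Trace (tracking flag):
num = 15  # -> num = 15
n = 12  # -> n = 12
flag = num > 11 and n < 21  # -> flag = True

Answer: True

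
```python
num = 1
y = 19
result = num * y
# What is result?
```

Trace (tracking result):
num = 1  # -> num = 1
y = 19  # -> y = 19
result = num * y  # -> result = 19

Answer: 19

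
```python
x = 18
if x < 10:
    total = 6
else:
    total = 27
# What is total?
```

Answer: 27

Derivation:
Trace (tracking total):
x = 18  # -> x = 18
if x < 10:  # condition is False
else:
    total = 27  # -> total = 27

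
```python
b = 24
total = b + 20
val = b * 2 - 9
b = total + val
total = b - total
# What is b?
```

Trace (tracking b):
b = 24  # -> b = 24
total = b + 20  # -> total = 44
val = b * 2 - 9  # -> val = 39
b = total + val  # -> b = 83
total = b - total  # -> total = 39

Answer: 83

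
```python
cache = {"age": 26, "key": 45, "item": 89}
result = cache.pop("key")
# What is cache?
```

Trace (tracking cache):
cache = {'age': 26, 'key': 45, 'item': 89}  # -> cache = {'age': 26, 'key': 45, 'item': 89}
result = cache.pop('key')  # -> result = 45

Answer: {'age': 26, 'item': 89}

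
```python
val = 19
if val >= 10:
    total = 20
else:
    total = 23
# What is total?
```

Answer: 20

Derivation:
Trace (tracking total):
val = 19  # -> val = 19
if val >= 10:  # condition is True
    total = 20  # -> total = 20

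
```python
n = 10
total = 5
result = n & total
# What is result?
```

Trace (tracking result):
n = 10  # -> n = 10
total = 5  # -> total = 5
result = n & total  # -> result = 0

Answer: 0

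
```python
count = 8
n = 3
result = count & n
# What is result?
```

Trace (tracking result):
count = 8  # -> count = 8
n = 3  # -> n = 3
result = count & n  # -> result = 0

Answer: 0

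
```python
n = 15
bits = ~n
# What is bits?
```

Trace (tracking bits):
n = 15  # -> n = 15
bits = ~n  # -> bits = -16

Answer: -16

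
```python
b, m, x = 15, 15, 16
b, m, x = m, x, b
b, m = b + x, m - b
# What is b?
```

Answer: 30

Derivation:
Trace (tracking b):
b, m, x = (15, 15, 16)  # -> b = 15, m = 15, x = 16
b, m, x = (m, x, b)  # -> b = 15, m = 16, x = 15
b, m = (b + x, m - b)  # -> b = 30, m = 1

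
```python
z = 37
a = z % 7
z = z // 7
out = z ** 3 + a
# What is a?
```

Answer: 2

Derivation:
Trace (tracking a):
z = 37  # -> z = 37
a = z % 7  # -> a = 2
z = z // 7  # -> z = 5
out = z ** 3 + a  # -> out = 127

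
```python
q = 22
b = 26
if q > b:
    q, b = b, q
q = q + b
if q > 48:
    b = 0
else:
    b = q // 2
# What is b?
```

Trace (tracking b):
q = 22  # -> q = 22
b = 26  # -> b = 26
if q > b:  # condition is False
q = q + b  # -> q = 48
if q > 48:  # condition is False
else:
    b = q // 2  # -> b = 24

Answer: 24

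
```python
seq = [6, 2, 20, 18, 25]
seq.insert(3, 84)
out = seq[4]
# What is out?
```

Trace (tracking out):
seq = [6, 2, 20, 18, 25]  # -> seq = [6, 2, 20, 18, 25]
seq.insert(3, 84)  # -> seq = [6, 2, 20, 84, 18, 25]
out = seq[4]  # -> out = 18

Answer: 18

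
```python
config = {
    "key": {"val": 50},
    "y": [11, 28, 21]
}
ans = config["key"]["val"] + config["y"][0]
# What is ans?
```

Trace (tracking ans):
config = {'key': {'val': 50}, 'y': [11, 28, 21]}  # -> config = {'key': {'val': 50}, 'y': [11, 28, 21]}
ans = config['key']['val'] + config['y'][0]  # -> ans = 61

Answer: 61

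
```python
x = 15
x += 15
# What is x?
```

Answer: 30

Derivation:
Trace (tracking x):
x = 15  # -> x = 15
x += 15  # -> x = 30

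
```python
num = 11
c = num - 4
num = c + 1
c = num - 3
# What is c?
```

Trace (tracking c):
num = 11  # -> num = 11
c = num - 4  # -> c = 7
num = c + 1  # -> num = 8
c = num - 3  # -> c = 5

Answer: 5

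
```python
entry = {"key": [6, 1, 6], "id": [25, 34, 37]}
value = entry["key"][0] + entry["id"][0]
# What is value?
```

Trace (tracking value):
entry = {'key': [6, 1, 6], 'id': [25, 34, 37]}  # -> entry = {'key': [6, 1, 6], 'id': [25, 34, 37]}
value = entry['key'][0] + entry['id'][0]  # -> value = 31

Answer: 31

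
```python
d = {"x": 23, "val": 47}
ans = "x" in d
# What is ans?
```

Trace (tracking ans):
d = {'x': 23, 'val': 47}  # -> d = {'x': 23, 'val': 47}
ans = 'x' in d  # -> ans = True

Answer: True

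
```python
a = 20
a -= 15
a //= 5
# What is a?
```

Trace (tracking a):
a = 20  # -> a = 20
a -= 15  # -> a = 5
a //= 5  # -> a = 1

Answer: 1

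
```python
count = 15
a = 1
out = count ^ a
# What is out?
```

Answer: 14

Derivation:
Trace (tracking out):
count = 15  # -> count = 15
a = 1  # -> a = 1
out = count ^ a  # -> out = 14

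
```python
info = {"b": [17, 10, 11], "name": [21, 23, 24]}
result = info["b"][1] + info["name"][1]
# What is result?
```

Trace (tracking result):
info = {'b': [17, 10, 11], 'name': [21, 23, 24]}  # -> info = {'b': [17, 10, 11], 'name': [21, 23, 24]}
result = info['b'][1] + info['name'][1]  # -> result = 33

Answer: 33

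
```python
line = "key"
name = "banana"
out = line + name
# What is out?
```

Trace (tracking out):
line = 'key'  # -> line = 'key'
name = 'banana'  # -> name = 'banana'
out = line + name  # -> out = 'keybanana'

Answer: 'keybanana'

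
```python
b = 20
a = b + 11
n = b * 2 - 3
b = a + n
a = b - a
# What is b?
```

Answer: 68

Derivation:
Trace (tracking b):
b = 20  # -> b = 20
a = b + 11  # -> a = 31
n = b * 2 - 3  # -> n = 37
b = a + n  # -> b = 68
a = b - a  # -> a = 37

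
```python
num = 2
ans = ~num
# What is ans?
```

Trace (tracking ans):
num = 2  # -> num = 2
ans = ~num  # -> ans = -3

Answer: -3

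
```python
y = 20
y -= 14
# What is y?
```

Answer: 6

Derivation:
Trace (tracking y):
y = 20  # -> y = 20
y -= 14  # -> y = 6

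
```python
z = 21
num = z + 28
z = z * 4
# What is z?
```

Trace (tracking z):
z = 21  # -> z = 21
num = z + 28  # -> num = 49
z = z * 4  # -> z = 84

Answer: 84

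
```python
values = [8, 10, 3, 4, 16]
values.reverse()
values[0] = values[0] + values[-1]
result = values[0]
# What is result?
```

Answer: 24

Derivation:
Trace (tracking result):
values = [8, 10, 3, 4, 16]  # -> values = [8, 10, 3, 4, 16]
values.reverse()  # -> values = [16, 4, 3, 10, 8]
values[0] = values[0] + values[-1]  # -> values = [24, 4, 3, 10, 8]
result = values[0]  # -> result = 24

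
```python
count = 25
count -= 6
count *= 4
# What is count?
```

Trace (tracking count):
count = 25  # -> count = 25
count -= 6  # -> count = 19
count *= 4  # -> count = 76

Answer: 76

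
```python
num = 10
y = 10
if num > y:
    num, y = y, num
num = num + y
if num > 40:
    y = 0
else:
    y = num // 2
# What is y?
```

Answer: 10

Derivation:
Trace (tracking y):
num = 10  # -> num = 10
y = 10  # -> y = 10
if num > y:  # condition is False
num = num + y  # -> num = 20
if num > 40:  # condition is False
else:
    y = num // 2  # -> y = 10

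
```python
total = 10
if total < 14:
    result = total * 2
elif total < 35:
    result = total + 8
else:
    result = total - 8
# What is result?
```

Trace (tracking result):
total = 10  # -> total = 10
if total < 14:  # condition is True
    result = total * 2  # -> result = 20

Answer: 20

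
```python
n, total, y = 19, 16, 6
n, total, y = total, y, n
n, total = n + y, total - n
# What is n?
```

Trace (tracking n):
n, total, y = (19, 16, 6)  # -> n = 19, total = 16, y = 6
n, total, y = (total, y, n)  # -> n = 16, total = 6, y = 19
n, total = (n + y, total - n)  # -> n = 35, total = -10

Answer: 35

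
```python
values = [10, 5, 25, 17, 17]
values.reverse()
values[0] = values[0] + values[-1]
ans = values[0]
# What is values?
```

Answer: [27, 17, 25, 5, 10]

Derivation:
Trace (tracking values):
values = [10, 5, 25, 17, 17]  # -> values = [10, 5, 25, 17, 17]
values.reverse()  # -> values = [17, 17, 25, 5, 10]
values[0] = values[0] + values[-1]  # -> values = [27, 17, 25, 5, 10]
ans = values[0]  # -> ans = 27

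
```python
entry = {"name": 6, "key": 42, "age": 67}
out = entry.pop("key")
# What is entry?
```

Answer: {'name': 6, 'age': 67}

Derivation:
Trace (tracking entry):
entry = {'name': 6, 'key': 42, 'age': 67}  # -> entry = {'name': 6, 'key': 42, 'age': 67}
out = entry.pop('key')  # -> out = 42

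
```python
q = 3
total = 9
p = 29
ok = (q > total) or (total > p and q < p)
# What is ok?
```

Trace (tracking ok):
q = 3  # -> q = 3
total = 9  # -> total = 9
p = 29  # -> p = 29
ok = q > total or (total > p and q < p)  # -> ok = False

Answer: False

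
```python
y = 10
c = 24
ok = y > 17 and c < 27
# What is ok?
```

Answer: False

Derivation:
Trace (tracking ok):
y = 10  # -> y = 10
c = 24  # -> c = 24
ok = y > 17 and c < 27  # -> ok = False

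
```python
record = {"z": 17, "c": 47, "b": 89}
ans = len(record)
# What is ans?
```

Answer: 3

Derivation:
Trace (tracking ans):
record = {'z': 17, 'c': 47, 'b': 89}  # -> record = {'z': 17, 'c': 47, 'b': 89}
ans = len(record)  # -> ans = 3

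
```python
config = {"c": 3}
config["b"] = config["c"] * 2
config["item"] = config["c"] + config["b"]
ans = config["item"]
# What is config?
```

Answer: {'c': 3, 'b': 6, 'item': 9}

Derivation:
Trace (tracking config):
config = {'c': 3}  # -> config = {'c': 3}
config['b'] = config['c'] * 2  # -> config = {'c': 3, 'b': 6}
config['item'] = config['c'] + config['b']  # -> config = {'c': 3, 'b': 6, 'item': 9}
ans = config['item']  # -> ans = 9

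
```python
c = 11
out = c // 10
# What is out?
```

Trace (tracking out):
c = 11  # -> c = 11
out = c // 10  # -> out = 1

Answer: 1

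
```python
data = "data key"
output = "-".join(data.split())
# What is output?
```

Answer: 'data-key'

Derivation:
Trace (tracking output):
data = 'data key'  # -> data = 'data key'
output = '-'.join(data.split())  # -> output = 'data-key'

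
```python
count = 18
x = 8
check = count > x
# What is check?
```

Trace (tracking check):
count = 18  # -> count = 18
x = 8  # -> x = 8
check = count > x  # -> check = True

Answer: True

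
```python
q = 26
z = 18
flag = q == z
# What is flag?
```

Answer: False

Derivation:
Trace (tracking flag):
q = 26  # -> q = 26
z = 18  # -> z = 18
flag = q == z  # -> flag = False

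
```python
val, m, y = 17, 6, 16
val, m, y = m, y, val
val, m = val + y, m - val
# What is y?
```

Answer: 17

Derivation:
Trace (tracking y):
val, m, y = (17, 6, 16)  # -> val = 17, m = 6, y = 16
val, m, y = (m, y, val)  # -> val = 6, m = 16, y = 17
val, m = (val + y, m - val)  # -> val = 23, m = 10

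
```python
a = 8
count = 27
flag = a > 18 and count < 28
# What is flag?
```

Answer: False

Derivation:
Trace (tracking flag):
a = 8  # -> a = 8
count = 27  # -> count = 27
flag = a > 18 and count < 28  # -> flag = False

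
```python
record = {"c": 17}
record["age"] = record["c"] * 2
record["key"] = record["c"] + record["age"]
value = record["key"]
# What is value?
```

Answer: 51

Derivation:
Trace (tracking value):
record = {'c': 17}  # -> record = {'c': 17}
record['age'] = record['c'] * 2  # -> record = {'c': 17, 'age': 34}
record['key'] = record['c'] + record['age']  # -> record = {'c': 17, 'age': 34, 'key': 51}
value = record['key']  # -> value = 51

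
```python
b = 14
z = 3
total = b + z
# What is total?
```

Trace (tracking total):
b = 14  # -> b = 14
z = 3  # -> z = 3
total = b + z  # -> total = 17

Answer: 17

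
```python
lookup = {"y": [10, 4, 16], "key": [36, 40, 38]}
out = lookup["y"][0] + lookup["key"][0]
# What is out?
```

Trace (tracking out):
lookup = {'y': [10, 4, 16], 'key': [36, 40, 38]}  # -> lookup = {'y': [10, 4, 16], 'key': [36, 40, 38]}
out = lookup['y'][0] + lookup['key'][0]  # -> out = 46

Answer: 46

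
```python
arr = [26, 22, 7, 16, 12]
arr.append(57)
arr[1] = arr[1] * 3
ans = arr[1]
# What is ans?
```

Answer: 66

Derivation:
Trace (tracking ans):
arr = [26, 22, 7, 16, 12]  # -> arr = [26, 22, 7, 16, 12]
arr.append(57)  # -> arr = [26, 22, 7, 16, 12, 57]
arr[1] = arr[1] * 3  # -> arr = [26, 66, 7, 16, 12, 57]
ans = arr[1]  # -> ans = 66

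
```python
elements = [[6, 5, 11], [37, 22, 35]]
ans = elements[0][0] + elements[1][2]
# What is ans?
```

Answer: 41

Derivation:
Trace (tracking ans):
elements = [[6, 5, 11], [37, 22, 35]]  # -> elements = [[6, 5, 11], [37, 22, 35]]
ans = elements[0][0] + elements[1][2]  # -> ans = 41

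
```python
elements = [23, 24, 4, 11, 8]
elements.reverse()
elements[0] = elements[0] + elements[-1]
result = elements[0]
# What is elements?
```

Answer: [31, 11, 4, 24, 23]

Derivation:
Trace (tracking elements):
elements = [23, 24, 4, 11, 8]  # -> elements = [23, 24, 4, 11, 8]
elements.reverse()  # -> elements = [8, 11, 4, 24, 23]
elements[0] = elements[0] + elements[-1]  # -> elements = [31, 11, 4, 24, 23]
result = elements[0]  # -> result = 31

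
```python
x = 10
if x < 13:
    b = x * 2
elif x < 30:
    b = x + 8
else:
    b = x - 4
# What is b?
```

Trace (tracking b):
x = 10  # -> x = 10
if x < 13:  # condition is True
    b = x * 2  # -> b = 20

Answer: 20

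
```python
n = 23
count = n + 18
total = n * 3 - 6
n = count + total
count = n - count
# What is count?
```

Answer: 63

Derivation:
Trace (tracking count):
n = 23  # -> n = 23
count = n + 18  # -> count = 41
total = n * 3 - 6  # -> total = 63
n = count + total  # -> n = 104
count = n - count  # -> count = 63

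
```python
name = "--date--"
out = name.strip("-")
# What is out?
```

Trace (tracking out):
name = '--date--'  # -> name = '--date--'
out = name.strip('-')  # -> out = 'date'

Answer: 'date'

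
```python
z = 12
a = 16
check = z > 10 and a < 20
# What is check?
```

Answer: True

Derivation:
Trace (tracking check):
z = 12  # -> z = 12
a = 16  # -> a = 16
check = z > 10 and a < 20  # -> check = True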